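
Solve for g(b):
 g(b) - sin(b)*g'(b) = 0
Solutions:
 g(b) = C1*sqrt(cos(b) - 1)/sqrt(cos(b) + 1)


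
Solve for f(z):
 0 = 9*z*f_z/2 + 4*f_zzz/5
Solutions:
 f(z) = C1 + Integral(C2*airyai(-45^(1/3)*z/2) + C3*airybi(-45^(1/3)*z/2), z)


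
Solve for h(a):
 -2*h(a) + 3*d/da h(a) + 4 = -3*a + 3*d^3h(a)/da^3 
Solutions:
 h(a) = C1*exp(3^(1/3)*a*(3^(1/3)/(sqrt(6) + 3)^(1/3) + (sqrt(6) + 3)^(1/3))/6)*sin(3^(1/6)*a*(-3^(2/3)*(sqrt(6) + 3)^(1/3) + 3/(sqrt(6) + 3)^(1/3))/6) + C2*exp(3^(1/3)*a*(3^(1/3)/(sqrt(6) + 3)^(1/3) + (sqrt(6) + 3)^(1/3))/6)*cos(3^(1/6)*a*(-3^(2/3)*(sqrt(6) + 3)^(1/3) + 3/(sqrt(6) + 3)^(1/3))/6) + C3*exp(-3^(1/3)*a*(3^(1/3)/(sqrt(6) + 3)^(1/3) + (sqrt(6) + 3)^(1/3))/3) + 3*a/2 + 17/4


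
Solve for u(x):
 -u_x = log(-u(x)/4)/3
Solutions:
 3*Integral(1/(log(-_y) - 2*log(2)), (_y, u(x))) = C1 - x


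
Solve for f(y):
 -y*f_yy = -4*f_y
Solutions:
 f(y) = C1 + C2*y^5


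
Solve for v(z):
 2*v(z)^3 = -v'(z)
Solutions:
 v(z) = -sqrt(2)*sqrt(-1/(C1 - 2*z))/2
 v(z) = sqrt(2)*sqrt(-1/(C1 - 2*z))/2


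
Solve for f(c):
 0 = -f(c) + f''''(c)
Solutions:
 f(c) = C1*exp(-c) + C2*exp(c) + C3*sin(c) + C4*cos(c)


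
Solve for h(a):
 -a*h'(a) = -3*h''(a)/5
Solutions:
 h(a) = C1 + C2*erfi(sqrt(30)*a/6)


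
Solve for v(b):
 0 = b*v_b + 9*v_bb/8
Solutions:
 v(b) = C1 + C2*erf(2*b/3)


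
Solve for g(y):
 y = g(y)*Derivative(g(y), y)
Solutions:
 g(y) = -sqrt(C1 + y^2)
 g(y) = sqrt(C1 + y^2)


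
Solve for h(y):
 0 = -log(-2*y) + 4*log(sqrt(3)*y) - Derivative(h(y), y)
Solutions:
 h(y) = C1 + 3*y*log(y) + y*(-3 - log(2) + 2*log(3) - I*pi)


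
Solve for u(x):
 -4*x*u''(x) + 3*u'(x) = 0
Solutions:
 u(x) = C1 + C2*x^(7/4)


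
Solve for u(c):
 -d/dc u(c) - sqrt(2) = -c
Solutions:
 u(c) = C1 + c^2/2 - sqrt(2)*c


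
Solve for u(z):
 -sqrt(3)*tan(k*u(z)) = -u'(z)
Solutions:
 u(z) = Piecewise((-asin(exp(C1*k + sqrt(3)*k*z))/k + pi/k, Ne(k, 0)), (nan, True))
 u(z) = Piecewise((asin(exp(C1*k + sqrt(3)*k*z))/k, Ne(k, 0)), (nan, True))


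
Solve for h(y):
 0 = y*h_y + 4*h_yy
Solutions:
 h(y) = C1 + C2*erf(sqrt(2)*y/4)


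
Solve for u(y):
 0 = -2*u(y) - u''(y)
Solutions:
 u(y) = C1*sin(sqrt(2)*y) + C2*cos(sqrt(2)*y)


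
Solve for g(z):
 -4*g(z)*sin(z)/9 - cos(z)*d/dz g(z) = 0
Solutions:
 g(z) = C1*cos(z)^(4/9)


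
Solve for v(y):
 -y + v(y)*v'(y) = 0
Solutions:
 v(y) = -sqrt(C1 + y^2)
 v(y) = sqrt(C1 + y^2)


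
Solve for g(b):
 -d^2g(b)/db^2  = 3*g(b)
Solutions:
 g(b) = C1*sin(sqrt(3)*b) + C2*cos(sqrt(3)*b)


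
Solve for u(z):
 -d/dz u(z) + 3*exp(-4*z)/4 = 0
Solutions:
 u(z) = C1 - 3*exp(-4*z)/16


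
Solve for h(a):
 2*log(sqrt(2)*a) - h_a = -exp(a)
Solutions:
 h(a) = C1 + 2*a*log(a) + a*(-2 + log(2)) + exp(a)


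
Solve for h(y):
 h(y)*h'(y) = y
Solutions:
 h(y) = -sqrt(C1 + y^2)
 h(y) = sqrt(C1 + y^2)


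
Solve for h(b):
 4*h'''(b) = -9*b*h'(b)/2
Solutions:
 h(b) = C1 + Integral(C2*airyai(-3^(2/3)*b/2) + C3*airybi(-3^(2/3)*b/2), b)


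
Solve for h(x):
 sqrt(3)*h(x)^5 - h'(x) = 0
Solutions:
 h(x) = -(-1/(C1 + 4*sqrt(3)*x))^(1/4)
 h(x) = (-1/(C1 + 4*sqrt(3)*x))^(1/4)
 h(x) = -I*(-1/(C1 + 4*sqrt(3)*x))^(1/4)
 h(x) = I*(-1/(C1 + 4*sqrt(3)*x))^(1/4)


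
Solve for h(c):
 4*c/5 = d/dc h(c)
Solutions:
 h(c) = C1 + 2*c^2/5


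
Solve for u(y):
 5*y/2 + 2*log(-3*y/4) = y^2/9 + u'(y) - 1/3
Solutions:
 u(y) = C1 - y^3/27 + 5*y^2/4 + 2*y*log(-y) + y*(-4*log(2) - 5/3 + 2*log(3))


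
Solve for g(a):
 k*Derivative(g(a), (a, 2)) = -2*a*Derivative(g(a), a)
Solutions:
 g(a) = C1 + C2*sqrt(k)*erf(a*sqrt(1/k))


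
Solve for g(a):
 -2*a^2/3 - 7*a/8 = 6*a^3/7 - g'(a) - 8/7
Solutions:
 g(a) = C1 + 3*a^4/14 + 2*a^3/9 + 7*a^2/16 - 8*a/7


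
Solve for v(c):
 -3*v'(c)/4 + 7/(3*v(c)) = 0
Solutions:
 v(c) = -sqrt(C1 + 56*c)/3
 v(c) = sqrt(C1 + 56*c)/3


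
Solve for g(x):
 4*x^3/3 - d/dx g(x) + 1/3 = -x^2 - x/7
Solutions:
 g(x) = C1 + x^4/3 + x^3/3 + x^2/14 + x/3


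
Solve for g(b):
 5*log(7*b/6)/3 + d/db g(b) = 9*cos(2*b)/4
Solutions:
 g(b) = C1 - 5*b*log(b)/3 - 5*b*log(7)/3 + 5*b/3 + 5*b*log(6)/3 + 9*sin(2*b)/8


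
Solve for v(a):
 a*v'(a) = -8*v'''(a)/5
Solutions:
 v(a) = C1 + Integral(C2*airyai(-5^(1/3)*a/2) + C3*airybi(-5^(1/3)*a/2), a)


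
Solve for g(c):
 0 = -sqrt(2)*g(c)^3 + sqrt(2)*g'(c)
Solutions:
 g(c) = -sqrt(2)*sqrt(-1/(C1 + c))/2
 g(c) = sqrt(2)*sqrt(-1/(C1 + c))/2


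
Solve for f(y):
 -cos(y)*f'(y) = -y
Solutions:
 f(y) = C1 + Integral(y/cos(y), y)


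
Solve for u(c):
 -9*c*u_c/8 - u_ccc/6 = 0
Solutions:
 u(c) = C1 + Integral(C2*airyai(-3*2^(1/3)*c/2) + C3*airybi(-3*2^(1/3)*c/2), c)


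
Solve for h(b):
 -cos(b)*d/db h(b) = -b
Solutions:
 h(b) = C1 + Integral(b/cos(b), b)


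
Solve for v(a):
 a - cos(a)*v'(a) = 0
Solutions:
 v(a) = C1 + Integral(a/cos(a), a)


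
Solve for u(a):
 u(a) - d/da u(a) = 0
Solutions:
 u(a) = C1*exp(a)


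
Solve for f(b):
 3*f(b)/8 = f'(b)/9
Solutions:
 f(b) = C1*exp(27*b/8)


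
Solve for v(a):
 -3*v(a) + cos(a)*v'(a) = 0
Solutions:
 v(a) = C1*(sin(a) + 1)^(3/2)/(sin(a) - 1)^(3/2)


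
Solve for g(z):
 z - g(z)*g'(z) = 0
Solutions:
 g(z) = -sqrt(C1 + z^2)
 g(z) = sqrt(C1 + z^2)


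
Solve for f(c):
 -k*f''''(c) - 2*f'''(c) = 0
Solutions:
 f(c) = C1 + C2*c + C3*c^2 + C4*exp(-2*c/k)


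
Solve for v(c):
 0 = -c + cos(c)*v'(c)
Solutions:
 v(c) = C1 + Integral(c/cos(c), c)


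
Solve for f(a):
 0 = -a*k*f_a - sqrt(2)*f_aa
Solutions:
 f(a) = Piecewise((-2^(3/4)*sqrt(pi)*C1*erf(2^(1/4)*a*sqrt(k)/2)/(2*sqrt(k)) - C2, (k > 0) | (k < 0)), (-C1*a - C2, True))


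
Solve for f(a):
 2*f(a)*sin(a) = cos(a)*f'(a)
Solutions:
 f(a) = C1/cos(a)^2


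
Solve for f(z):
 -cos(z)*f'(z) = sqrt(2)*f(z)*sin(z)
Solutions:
 f(z) = C1*cos(z)^(sqrt(2))


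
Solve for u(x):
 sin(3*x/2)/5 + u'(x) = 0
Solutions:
 u(x) = C1 + 2*cos(3*x/2)/15


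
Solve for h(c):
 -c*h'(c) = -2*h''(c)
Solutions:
 h(c) = C1 + C2*erfi(c/2)


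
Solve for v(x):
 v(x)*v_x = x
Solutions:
 v(x) = -sqrt(C1 + x^2)
 v(x) = sqrt(C1 + x^2)


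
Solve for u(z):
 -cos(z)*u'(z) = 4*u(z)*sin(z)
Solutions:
 u(z) = C1*cos(z)^4


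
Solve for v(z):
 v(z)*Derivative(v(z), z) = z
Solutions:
 v(z) = -sqrt(C1 + z^2)
 v(z) = sqrt(C1 + z^2)


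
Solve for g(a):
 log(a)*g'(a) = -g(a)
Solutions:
 g(a) = C1*exp(-li(a))


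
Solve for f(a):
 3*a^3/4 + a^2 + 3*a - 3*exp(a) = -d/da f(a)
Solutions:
 f(a) = C1 - 3*a^4/16 - a^3/3 - 3*a^2/2 + 3*exp(a)


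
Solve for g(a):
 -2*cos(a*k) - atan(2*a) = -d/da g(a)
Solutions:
 g(a) = C1 + a*atan(2*a) + 2*Piecewise((sin(a*k)/k, Ne(k, 0)), (a, True)) - log(4*a^2 + 1)/4


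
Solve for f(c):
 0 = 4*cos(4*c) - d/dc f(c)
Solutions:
 f(c) = C1 + sin(4*c)


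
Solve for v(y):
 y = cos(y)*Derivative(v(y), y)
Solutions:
 v(y) = C1 + Integral(y/cos(y), y)


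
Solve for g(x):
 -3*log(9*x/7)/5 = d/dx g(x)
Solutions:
 g(x) = C1 - 3*x*log(x)/5 - 6*x*log(3)/5 + 3*x/5 + 3*x*log(7)/5


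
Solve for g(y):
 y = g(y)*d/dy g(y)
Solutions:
 g(y) = -sqrt(C1 + y^2)
 g(y) = sqrt(C1 + y^2)


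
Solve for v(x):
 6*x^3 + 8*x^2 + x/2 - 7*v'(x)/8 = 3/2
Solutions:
 v(x) = C1 + 12*x^4/7 + 64*x^3/21 + 2*x^2/7 - 12*x/7


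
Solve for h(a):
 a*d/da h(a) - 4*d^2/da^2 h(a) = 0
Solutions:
 h(a) = C1 + C2*erfi(sqrt(2)*a/4)


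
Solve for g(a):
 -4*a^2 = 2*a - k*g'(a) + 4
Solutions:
 g(a) = C1 + 4*a^3/(3*k) + a^2/k + 4*a/k


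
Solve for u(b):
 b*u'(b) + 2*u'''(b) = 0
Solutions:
 u(b) = C1 + Integral(C2*airyai(-2^(2/3)*b/2) + C3*airybi(-2^(2/3)*b/2), b)


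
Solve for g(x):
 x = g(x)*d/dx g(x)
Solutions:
 g(x) = -sqrt(C1 + x^2)
 g(x) = sqrt(C1 + x^2)


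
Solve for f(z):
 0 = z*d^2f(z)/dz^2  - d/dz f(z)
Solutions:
 f(z) = C1 + C2*z^2


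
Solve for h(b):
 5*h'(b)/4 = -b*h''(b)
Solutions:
 h(b) = C1 + C2/b^(1/4)


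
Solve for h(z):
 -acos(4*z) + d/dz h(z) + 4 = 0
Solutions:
 h(z) = C1 + z*acos(4*z) - 4*z - sqrt(1 - 16*z^2)/4


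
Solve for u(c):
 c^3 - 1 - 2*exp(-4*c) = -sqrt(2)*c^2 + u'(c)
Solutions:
 u(c) = C1 + c^4/4 + sqrt(2)*c^3/3 - c + exp(-4*c)/2


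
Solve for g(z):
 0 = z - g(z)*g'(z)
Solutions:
 g(z) = -sqrt(C1 + z^2)
 g(z) = sqrt(C1 + z^2)


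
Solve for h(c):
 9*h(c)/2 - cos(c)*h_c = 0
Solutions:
 h(c) = C1*(sin(c) + 1)^(1/4)*(sin(c)^2 + 2*sin(c) + 1)/((sin(c) - 1)^(1/4)*(sin(c)^2 - 2*sin(c) + 1))


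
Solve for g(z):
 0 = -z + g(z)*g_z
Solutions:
 g(z) = -sqrt(C1 + z^2)
 g(z) = sqrt(C1 + z^2)


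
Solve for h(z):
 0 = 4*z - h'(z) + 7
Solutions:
 h(z) = C1 + 2*z^2 + 7*z


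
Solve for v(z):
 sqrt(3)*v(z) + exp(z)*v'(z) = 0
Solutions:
 v(z) = C1*exp(sqrt(3)*exp(-z))


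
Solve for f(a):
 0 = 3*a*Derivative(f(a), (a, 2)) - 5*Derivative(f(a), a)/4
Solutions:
 f(a) = C1 + C2*a^(17/12)


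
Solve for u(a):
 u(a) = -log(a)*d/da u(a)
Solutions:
 u(a) = C1*exp(-li(a))


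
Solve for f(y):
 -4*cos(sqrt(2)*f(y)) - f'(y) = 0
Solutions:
 f(y) = sqrt(2)*(pi - asin((exp(2*sqrt(2)*C1) + exp(8*sqrt(2)*y))/(exp(2*sqrt(2)*C1) - exp(8*sqrt(2)*y))))/2
 f(y) = sqrt(2)*asin((exp(2*sqrt(2)*C1) + exp(8*sqrt(2)*y))/(exp(2*sqrt(2)*C1) - exp(8*sqrt(2)*y)))/2


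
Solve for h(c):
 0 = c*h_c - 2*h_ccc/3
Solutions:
 h(c) = C1 + Integral(C2*airyai(2^(2/3)*3^(1/3)*c/2) + C3*airybi(2^(2/3)*3^(1/3)*c/2), c)


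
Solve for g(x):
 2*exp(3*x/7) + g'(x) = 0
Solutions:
 g(x) = C1 - 14*exp(3*x/7)/3


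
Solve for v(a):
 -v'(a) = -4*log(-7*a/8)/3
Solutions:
 v(a) = C1 + 4*a*log(-a)/3 + a*(-4*log(2) - 4/3 + 4*log(7)/3)


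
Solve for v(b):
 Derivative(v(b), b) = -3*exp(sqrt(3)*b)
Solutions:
 v(b) = C1 - sqrt(3)*exp(sqrt(3)*b)


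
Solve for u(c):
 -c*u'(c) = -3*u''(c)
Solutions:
 u(c) = C1 + C2*erfi(sqrt(6)*c/6)


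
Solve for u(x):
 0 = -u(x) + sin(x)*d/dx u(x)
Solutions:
 u(x) = C1*sqrt(cos(x) - 1)/sqrt(cos(x) + 1)


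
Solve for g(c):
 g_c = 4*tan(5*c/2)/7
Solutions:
 g(c) = C1 - 8*log(cos(5*c/2))/35


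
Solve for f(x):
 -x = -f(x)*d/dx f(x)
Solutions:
 f(x) = -sqrt(C1 + x^2)
 f(x) = sqrt(C1 + x^2)


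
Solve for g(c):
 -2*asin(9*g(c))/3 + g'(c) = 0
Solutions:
 Integral(1/asin(9*_y), (_y, g(c))) = C1 + 2*c/3


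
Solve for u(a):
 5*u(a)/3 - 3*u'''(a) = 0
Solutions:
 u(a) = C3*exp(15^(1/3)*a/3) + (C1*sin(3^(5/6)*5^(1/3)*a/6) + C2*cos(3^(5/6)*5^(1/3)*a/6))*exp(-15^(1/3)*a/6)


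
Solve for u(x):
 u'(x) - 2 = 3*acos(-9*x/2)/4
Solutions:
 u(x) = C1 + 3*x*acos(-9*x/2)/4 + 2*x + sqrt(4 - 81*x^2)/12


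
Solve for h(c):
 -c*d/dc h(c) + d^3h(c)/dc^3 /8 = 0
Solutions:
 h(c) = C1 + Integral(C2*airyai(2*c) + C3*airybi(2*c), c)


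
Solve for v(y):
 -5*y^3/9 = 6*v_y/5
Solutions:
 v(y) = C1 - 25*y^4/216


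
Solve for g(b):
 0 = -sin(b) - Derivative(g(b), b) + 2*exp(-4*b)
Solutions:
 g(b) = C1 + cos(b) - exp(-4*b)/2


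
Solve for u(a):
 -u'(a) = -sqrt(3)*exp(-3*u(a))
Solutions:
 u(a) = log(C1 + 3*sqrt(3)*a)/3
 u(a) = log((-3^(1/3) - 3^(5/6)*I)*(C1 + sqrt(3)*a)^(1/3)/2)
 u(a) = log((-3^(1/3) + 3^(5/6)*I)*(C1 + sqrt(3)*a)^(1/3)/2)


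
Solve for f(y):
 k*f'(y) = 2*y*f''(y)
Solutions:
 f(y) = C1 + y^(re(k)/2 + 1)*(C2*sin(log(y)*Abs(im(k))/2) + C3*cos(log(y)*im(k)/2))


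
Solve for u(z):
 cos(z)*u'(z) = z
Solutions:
 u(z) = C1 + Integral(z/cos(z), z)


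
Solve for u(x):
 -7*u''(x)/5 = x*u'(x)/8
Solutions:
 u(x) = C1 + C2*erf(sqrt(35)*x/28)


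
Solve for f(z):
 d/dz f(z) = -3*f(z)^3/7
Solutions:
 f(z) = -sqrt(14)*sqrt(-1/(C1 - 3*z))/2
 f(z) = sqrt(14)*sqrt(-1/(C1 - 3*z))/2


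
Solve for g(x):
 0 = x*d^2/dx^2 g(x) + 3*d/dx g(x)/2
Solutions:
 g(x) = C1 + C2/sqrt(x)


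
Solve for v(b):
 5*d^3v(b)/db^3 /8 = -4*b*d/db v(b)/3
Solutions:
 v(b) = C1 + Integral(C2*airyai(-2*30^(2/3)*b/15) + C3*airybi(-2*30^(2/3)*b/15), b)


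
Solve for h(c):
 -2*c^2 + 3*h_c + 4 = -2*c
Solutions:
 h(c) = C1 + 2*c^3/9 - c^2/3 - 4*c/3


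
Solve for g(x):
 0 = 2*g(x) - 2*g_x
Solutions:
 g(x) = C1*exp(x)


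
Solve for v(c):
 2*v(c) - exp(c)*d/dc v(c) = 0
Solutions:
 v(c) = C1*exp(-2*exp(-c))


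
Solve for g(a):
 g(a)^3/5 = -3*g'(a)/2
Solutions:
 g(a) = -sqrt(30)*sqrt(-1/(C1 - 2*a))/2
 g(a) = sqrt(30)*sqrt(-1/(C1 - 2*a))/2


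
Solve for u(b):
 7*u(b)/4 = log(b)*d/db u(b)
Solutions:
 u(b) = C1*exp(7*li(b)/4)


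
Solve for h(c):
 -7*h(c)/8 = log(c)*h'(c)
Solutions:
 h(c) = C1*exp(-7*li(c)/8)


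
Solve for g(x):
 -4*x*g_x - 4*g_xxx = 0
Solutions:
 g(x) = C1 + Integral(C2*airyai(-x) + C3*airybi(-x), x)


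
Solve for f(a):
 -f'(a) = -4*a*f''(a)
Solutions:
 f(a) = C1 + C2*a^(5/4)


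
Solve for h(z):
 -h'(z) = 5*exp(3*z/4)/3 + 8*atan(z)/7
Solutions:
 h(z) = C1 - 8*z*atan(z)/7 - 20*exp(3*z/4)/9 + 4*log(z^2 + 1)/7


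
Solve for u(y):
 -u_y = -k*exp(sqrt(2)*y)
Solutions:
 u(y) = C1 + sqrt(2)*k*exp(sqrt(2)*y)/2


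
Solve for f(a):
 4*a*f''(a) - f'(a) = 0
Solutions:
 f(a) = C1 + C2*a^(5/4)


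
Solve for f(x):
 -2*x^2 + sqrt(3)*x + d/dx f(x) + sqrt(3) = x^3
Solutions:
 f(x) = C1 + x^4/4 + 2*x^3/3 - sqrt(3)*x^2/2 - sqrt(3)*x


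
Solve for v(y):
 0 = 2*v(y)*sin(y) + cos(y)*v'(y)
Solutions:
 v(y) = C1*cos(y)^2


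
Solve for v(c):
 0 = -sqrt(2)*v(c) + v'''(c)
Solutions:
 v(c) = C3*exp(2^(1/6)*c) + (C1*sin(2^(1/6)*sqrt(3)*c/2) + C2*cos(2^(1/6)*sqrt(3)*c/2))*exp(-2^(1/6)*c/2)


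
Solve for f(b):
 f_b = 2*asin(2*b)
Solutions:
 f(b) = C1 + 2*b*asin(2*b) + sqrt(1 - 4*b^2)


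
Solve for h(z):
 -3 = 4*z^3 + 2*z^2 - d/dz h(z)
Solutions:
 h(z) = C1 + z^4 + 2*z^3/3 + 3*z


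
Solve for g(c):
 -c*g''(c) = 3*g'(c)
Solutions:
 g(c) = C1 + C2/c^2


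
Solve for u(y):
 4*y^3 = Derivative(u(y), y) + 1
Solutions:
 u(y) = C1 + y^4 - y


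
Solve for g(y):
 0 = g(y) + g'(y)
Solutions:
 g(y) = C1*exp(-y)


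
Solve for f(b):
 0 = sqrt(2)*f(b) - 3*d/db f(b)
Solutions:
 f(b) = C1*exp(sqrt(2)*b/3)


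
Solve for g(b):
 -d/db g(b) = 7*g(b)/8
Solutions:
 g(b) = C1*exp(-7*b/8)


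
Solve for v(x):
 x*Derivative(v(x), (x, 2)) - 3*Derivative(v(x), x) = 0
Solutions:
 v(x) = C1 + C2*x^4


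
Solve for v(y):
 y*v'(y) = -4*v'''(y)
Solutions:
 v(y) = C1 + Integral(C2*airyai(-2^(1/3)*y/2) + C3*airybi(-2^(1/3)*y/2), y)


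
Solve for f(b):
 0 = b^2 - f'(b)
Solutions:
 f(b) = C1 + b^3/3


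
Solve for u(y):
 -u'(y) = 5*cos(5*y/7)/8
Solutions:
 u(y) = C1 - 7*sin(5*y/7)/8


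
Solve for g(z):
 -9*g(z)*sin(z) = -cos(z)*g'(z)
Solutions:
 g(z) = C1/cos(z)^9


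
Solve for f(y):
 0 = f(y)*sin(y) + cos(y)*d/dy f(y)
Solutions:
 f(y) = C1*cos(y)


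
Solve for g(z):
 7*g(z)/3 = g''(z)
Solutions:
 g(z) = C1*exp(-sqrt(21)*z/3) + C2*exp(sqrt(21)*z/3)


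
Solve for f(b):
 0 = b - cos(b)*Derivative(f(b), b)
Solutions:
 f(b) = C1 + Integral(b/cos(b), b)


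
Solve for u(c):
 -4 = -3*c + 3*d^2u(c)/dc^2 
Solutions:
 u(c) = C1 + C2*c + c^3/6 - 2*c^2/3


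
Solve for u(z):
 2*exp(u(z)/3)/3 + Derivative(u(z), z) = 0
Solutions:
 u(z) = 3*log(1/(C1 + 2*z)) + 6*log(3)


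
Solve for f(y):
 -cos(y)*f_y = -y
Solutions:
 f(y) = C1 + Integral(y/cos(y), y)


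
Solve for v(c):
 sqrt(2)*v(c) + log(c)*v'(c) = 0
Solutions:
 v(c) = C1*exp(-sqrt(2)*li(c))


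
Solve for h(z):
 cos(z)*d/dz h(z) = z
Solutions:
 h(z) = C1 + Integral(z/cos(z), z)


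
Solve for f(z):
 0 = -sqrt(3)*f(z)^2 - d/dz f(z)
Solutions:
 f(z) = 1/(C1 + sqrt(3)*z)


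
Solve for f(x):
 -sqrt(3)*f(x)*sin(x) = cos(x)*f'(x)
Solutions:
 f(x) = C1*cos(x)^(sqrt(3))


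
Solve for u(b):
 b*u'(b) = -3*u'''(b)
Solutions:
 u(b) = C1 + Integral(C2*airyai(-3^(2/3)*b/3) + C3*airybi(-3^(2/3)*b/3), b)


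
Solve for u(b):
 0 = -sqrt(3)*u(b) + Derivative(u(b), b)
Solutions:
 u(b) = C1*exp(sqrt(3)*b)


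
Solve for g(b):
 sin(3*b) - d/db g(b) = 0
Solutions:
 g(b) = C1 - cos(3*b)/3


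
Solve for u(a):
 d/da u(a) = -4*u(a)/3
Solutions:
 u(a) = C1*exp(-4*a/3)


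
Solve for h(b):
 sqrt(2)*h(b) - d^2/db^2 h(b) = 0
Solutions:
 h(b) = C1*exp(-2^(1/4)*b) + C2*exp(2^(1/4)*b)


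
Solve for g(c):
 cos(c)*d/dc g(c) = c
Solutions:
 g(c) = C1 + Integral(c/cos(c), c)


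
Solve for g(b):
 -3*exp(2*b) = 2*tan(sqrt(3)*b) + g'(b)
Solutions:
 g(b) = C1 - 3*exp(2*b)/2 + 2*sqrt(3)*log(cos(sqrt(3)*b))/3


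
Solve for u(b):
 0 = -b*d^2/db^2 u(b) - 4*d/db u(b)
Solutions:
 u(b) = C1 + C2/b^3


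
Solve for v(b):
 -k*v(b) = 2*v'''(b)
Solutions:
 v(b) = C1*exp(2^(2/3)*b*(-k)^(1/3)/2) + C2*exp(2^(2/3)*b*(-k)^(1/3)*(-1 + sqrt(3)*I)/4) + C3*exp(-2^(2/3)*b*(-k)^(1/3)*(1 + sqrt(3)*I)/4)


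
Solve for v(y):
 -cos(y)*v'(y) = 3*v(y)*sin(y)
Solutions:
 v(y) = C1*cos(y)^3


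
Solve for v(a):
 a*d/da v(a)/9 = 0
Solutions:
 v(a) = C1


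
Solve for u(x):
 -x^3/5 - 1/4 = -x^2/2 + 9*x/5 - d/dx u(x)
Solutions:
 u(x) = C1 + x^4/20 - x^3/6 + 9*x^2/10 + x/4


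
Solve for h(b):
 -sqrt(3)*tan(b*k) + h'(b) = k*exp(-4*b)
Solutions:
 h(b) = C1 - Piecewise((k*exp(-4*b)/4 - sqrt(3)*log(tan(b*k)^2 + 1)/(2*k), Ne(k, 0)), (0, True))


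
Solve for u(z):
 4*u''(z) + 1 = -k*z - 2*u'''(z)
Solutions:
 u(z) = C1 + C2*z + C3*exp(-2*z) - k*z^3/24 + z^2*(k - 2)/16


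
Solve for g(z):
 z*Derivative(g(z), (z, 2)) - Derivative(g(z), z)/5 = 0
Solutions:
 g(z) = C1 + C2*z^(6/5)


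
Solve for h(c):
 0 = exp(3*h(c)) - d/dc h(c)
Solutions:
 h(c) = log(-1/(C1 + 3*c))/3
 h(c) = log((-1/(C1 + c))^(1/3)*(-3^(2/3) - 3*3^(1/6)*I)/6)
 h(c) = log((-1/(C1 + c))^(1/3)*(-3^(2/3) + 3*3^(1/6)*I)/6)


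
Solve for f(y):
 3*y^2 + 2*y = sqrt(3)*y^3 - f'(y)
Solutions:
 f(y) = C1 + sqrt(3)*y^4/4 - y^3 - y^2


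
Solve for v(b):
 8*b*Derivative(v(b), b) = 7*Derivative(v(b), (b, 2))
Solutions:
 v(b) = C1 + C2*erfi(2*sqrt(7)*b/7)


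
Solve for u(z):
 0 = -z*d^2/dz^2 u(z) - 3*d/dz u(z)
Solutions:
 u(z) = C1 + C2/z^2


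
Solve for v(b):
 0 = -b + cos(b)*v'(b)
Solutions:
 v(b) = C1 + Integral(b/cos(b), b)


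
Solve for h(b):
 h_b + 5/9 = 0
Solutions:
 h(b) = C1 - 5*b/9


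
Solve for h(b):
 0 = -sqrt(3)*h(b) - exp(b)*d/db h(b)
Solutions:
 h(b) = C1*exp(sqrt(3)*exp(-b))


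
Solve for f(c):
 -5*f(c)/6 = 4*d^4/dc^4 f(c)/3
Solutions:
 f(c) = (C1*sin(2^(3/4)*5^(1/4)*c/4) + C2*cos(2^(3/4)*5^(1/4)*c/4))*exp(-2^(3/4)*5^(1/4)*c/4) + (C3*sin(2^(3/4)*5^(1/4)*c/4) + C4*cos(2^(3/4)*5^(1/4)*c/4))*exp(2^(3/4)*5^(1/4)*c/4)


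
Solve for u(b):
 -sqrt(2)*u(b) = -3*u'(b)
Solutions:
 u(b) = C1*exp(sqrt(2)*b/3)


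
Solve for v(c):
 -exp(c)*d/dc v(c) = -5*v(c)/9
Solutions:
 v(c) = C1*exp(-5*exp(-c)/9)


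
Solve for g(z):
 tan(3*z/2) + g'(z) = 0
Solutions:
 g(z) = C1 + 2*log(cos(3*z/2))/3


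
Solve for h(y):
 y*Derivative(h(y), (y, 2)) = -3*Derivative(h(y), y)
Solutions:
 h(y) = C1 + C2/y^2


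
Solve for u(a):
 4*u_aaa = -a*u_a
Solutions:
 u(a) = C1 + Integral(C2*airyai(-2^(1/3)*a/2) + C3*airybi(-2^(1/3)*a/2), a)


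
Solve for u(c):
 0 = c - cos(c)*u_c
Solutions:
 u(c) = C1 + Integral(c/cos(c), c)


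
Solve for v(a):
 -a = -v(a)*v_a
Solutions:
 v(a) = -sqrt(C1 + a^2)
 v(a) = sqrt(C1 + a^2)


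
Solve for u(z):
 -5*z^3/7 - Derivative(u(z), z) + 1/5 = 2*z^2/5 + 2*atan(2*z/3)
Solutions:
 u(z) = C1 - 5*z^4/28 - 2*z^3/15 - 2*z*atan(2*z/3) + z/5 + 3*log(4*z^2 + 9)/2


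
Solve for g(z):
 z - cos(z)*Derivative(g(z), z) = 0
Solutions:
 g(z) = C1 + Integral(z/cos(z), z)


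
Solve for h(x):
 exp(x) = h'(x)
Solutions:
 h(x) = C1 + exp(x)


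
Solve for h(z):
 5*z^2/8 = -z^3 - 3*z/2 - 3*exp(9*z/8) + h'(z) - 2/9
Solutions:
 h(z) = C1 + z^4/4 + 5*z^3/24 + 3*z^2/4 + 2*z/9 + 8*exp(9*z/8)/3


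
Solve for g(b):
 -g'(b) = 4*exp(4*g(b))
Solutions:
 g(b) = log(-I*(1/(C1 + 16*b))^(1/4))
 g(b) = log(I*(1/(C1 + 16*b))^(1/4))
 g(b) = log(-(1/(C1 + 16*b))^(1/4))
 g(b) = log(1/(C1 + 16*b))/4


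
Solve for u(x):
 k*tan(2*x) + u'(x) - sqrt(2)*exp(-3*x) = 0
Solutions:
 u(x) = C1 - k*log(tan(2*x)^2 + 1)/4 - sqrt(2)*exp(-3*x)/3


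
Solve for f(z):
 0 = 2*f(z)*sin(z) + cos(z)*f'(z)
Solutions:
 f(z) = C1*cos(z)^2


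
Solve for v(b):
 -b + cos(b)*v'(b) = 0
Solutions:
 v(b) = C1 + Integral(b/cos(b), b)


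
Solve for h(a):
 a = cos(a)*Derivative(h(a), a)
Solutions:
 h(a) = C1 + Integral(a/cos(a), a)


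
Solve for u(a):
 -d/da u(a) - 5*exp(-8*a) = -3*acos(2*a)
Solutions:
 u(a) = C1 + 3*a*acos(2*a) - 3*sqrt(1 - 4*a^2)/2 + 5*exp(-8*a)/8


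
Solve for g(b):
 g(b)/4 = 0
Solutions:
 g(b) = 0


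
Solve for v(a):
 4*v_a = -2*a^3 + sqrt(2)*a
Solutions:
 v(a) = C1 - a^4/8 + sqrt(2)*a^2/8


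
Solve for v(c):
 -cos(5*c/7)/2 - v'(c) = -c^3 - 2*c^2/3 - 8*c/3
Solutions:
 v(c) = C1 + c^4/4 + 2*c^3/9 + 4*c^2/3 - 7*sin(5*c/7)/10


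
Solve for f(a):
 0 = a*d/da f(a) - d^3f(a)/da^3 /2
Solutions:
 f(a) = C1 + Integral(C2*airyai(2^(1/3)*a) + C3*airybi(2^(1/3)*a), a)


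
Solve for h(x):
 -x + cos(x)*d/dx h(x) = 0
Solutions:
 h(x) = C1 + Integral(x/cos(x), x)


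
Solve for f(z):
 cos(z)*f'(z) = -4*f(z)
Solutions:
 f(z) = C1*(sin(z)^2 - 2*sin(z) + 1)/(sin(z)^2 + 2*sin(z) + 1)


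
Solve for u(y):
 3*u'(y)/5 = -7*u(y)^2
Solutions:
 u(y) = 3/(C1 + 35*y)


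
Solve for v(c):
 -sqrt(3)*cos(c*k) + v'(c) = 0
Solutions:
 v(c) = C1 + sqrt(3)*sin(c*k)/k


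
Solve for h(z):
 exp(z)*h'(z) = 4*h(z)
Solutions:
 h(z) = C1*exp(-4*exp(-z))


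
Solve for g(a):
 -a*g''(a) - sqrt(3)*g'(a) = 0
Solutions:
 g(a) = C1 + C2*a^(1 - sqrt(3))


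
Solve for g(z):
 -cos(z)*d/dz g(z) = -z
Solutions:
 g(z) = C1 + Integral(z/cos(z), z)


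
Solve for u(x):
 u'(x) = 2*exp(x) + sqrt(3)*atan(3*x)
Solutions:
 u(x) = C1 + sqrt(3)*(x*atan(3*x) - log(9*x^2 + 1)/6) + 2*exp(x)


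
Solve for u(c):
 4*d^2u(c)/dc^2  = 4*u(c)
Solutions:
 u(c) = C1*exp(-c) + C2*exp(c)


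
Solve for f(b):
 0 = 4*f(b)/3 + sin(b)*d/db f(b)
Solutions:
 f(b) = C1*(cos(b) + 1)^(2/3)/(cos(b) - 1)^(2/3)


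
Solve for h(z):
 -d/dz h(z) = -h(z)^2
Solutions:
 h(z) = -1/(C1 + z)


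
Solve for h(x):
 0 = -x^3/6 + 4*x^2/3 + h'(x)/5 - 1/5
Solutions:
 h(x) = C1 + 5*x^4/24 - 20*x^3/9 + x


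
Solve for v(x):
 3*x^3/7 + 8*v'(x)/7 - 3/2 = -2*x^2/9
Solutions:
 v(x) = C1 - 3*x^4/32 - 7*x^3/108 + 21*x/16


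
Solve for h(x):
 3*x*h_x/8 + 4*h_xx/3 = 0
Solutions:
 h(x) = C1 + C2*erf(3*x/8)


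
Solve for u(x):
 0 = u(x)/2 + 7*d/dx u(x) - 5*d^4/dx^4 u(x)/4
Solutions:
 u(x) = (C1/sqrt(exp(15^(2/3)*sqrt(2)*x*sqrt(-(441 + sqrt(194601))^(1/3) + 2*15^(1/3)/(441 + sqrt(194601))^(1/3) + 42*sqrt(2)/sqrt(-2*15^(1/3)/(441 + sqrt(194601))^(1/3) + (441 + sqrt(194601))^(1/3)))/15)) + C2*sqrt(exp(15^(2/3)*sqrt(2)*x*sqrt(-(441 + sqrt(194601))^(1/3) + 2*15^(1/3)/(441 + sqrt(194601))^(1/3) + 42*sqrt(2)/sqrt(-2*15^(1/3)/(441 + sqrt(194601))^(1/3) + (441 + sqrt(194601))^(1/3)))/15)))*exp(15^(2/3)*sqrt(2)*x*sqrt(-2*15^(1/3)/(441 + sqrt(194601))^(1/3) + (441 + sqrt(194601))^(1/3))/30) + (C3*sin(15^(2/3)*sqrt(2)*x*sqrt(-2*15^(1/3)/(441 + sqrt(194601))^(1/3) + (441 + sqrt(194601))^(1/3) + 42*sqrt(2)/sqrt(-2*15^(1/3)/(441 + sqrt(194601))^(1/3) + (441 + sqrt(194601))^(1/3)))/30) + C4*cos(15^(2/3)*sqrt(2)*x*sqrt(-2*15^(1/3)/(441 + sqrt(194601))^(1/3) + (441 + sqrt(194601))^(1/3) + 42*sqrt(2)/sqrt(-2*15^(1/3)/(441 + sqrt(194601))^(1/3) + (441 + sqrt(194601))^(1/3)))/30))*exp(-15^(2/3)*sqrt(2)*x*sqrt(-2*15^(1/3)/(441 + sqrt(194601))^(1/3) + (441 + sqrt(194601))^(1/3))/30)


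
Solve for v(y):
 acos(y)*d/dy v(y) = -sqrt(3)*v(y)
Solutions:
 v(y) = C1*exp(-sqrt(3)*Integral(1/acos(y), y))


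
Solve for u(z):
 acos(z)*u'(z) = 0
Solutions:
 u(z) = C1


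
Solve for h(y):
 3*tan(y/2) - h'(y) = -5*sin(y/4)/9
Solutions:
 h(y) = C1 - 6*log(cos(y/2)) - 20*cos(y/4)/9


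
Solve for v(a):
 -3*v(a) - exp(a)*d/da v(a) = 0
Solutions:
 v(a) = C1*exp(3*exp(-a))


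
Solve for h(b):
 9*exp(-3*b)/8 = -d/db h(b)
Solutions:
 h(b) = C1 + 3*exp(-3*b)/8


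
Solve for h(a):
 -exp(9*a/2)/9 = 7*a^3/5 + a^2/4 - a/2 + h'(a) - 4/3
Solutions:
 h(a) = C1 - 7*a^4/20 - a^3/12 + a^2/4 + 4*a/3 - 2*exp(9*a/2)/81


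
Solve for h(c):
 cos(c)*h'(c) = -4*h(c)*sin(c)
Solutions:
 h(c) = C1*cos(c)^4


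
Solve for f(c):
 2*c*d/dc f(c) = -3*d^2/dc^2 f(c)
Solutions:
 f(c) = C1 + C2*erf(sqrt(3)*c/3)


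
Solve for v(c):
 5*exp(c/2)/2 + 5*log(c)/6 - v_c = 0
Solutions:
 v(c) = C1 + 5*c*log(c)/6 - 5*c/6 + 5*exp(c/2)


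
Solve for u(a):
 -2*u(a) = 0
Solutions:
 u(a) = 0


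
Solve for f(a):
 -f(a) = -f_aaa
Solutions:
 f(a) = C3*exp(a) + (C1*sin(sqrt(3)*a/2) + C2*cos(sqrt(3)*a/2))*exp(-a/2)


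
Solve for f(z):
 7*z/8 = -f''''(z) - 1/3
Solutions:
 f(z) = C1 + C2*z + C3*z^2 + C4*z^3 - 7*z^5/960 - z^4/72


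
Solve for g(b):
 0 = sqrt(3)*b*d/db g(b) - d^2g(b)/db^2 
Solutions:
 g(b) = C1 + C2*erfi(sqrt(2)*3^(1/4)*b/2)


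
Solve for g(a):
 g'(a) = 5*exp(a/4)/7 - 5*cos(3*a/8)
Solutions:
 g(a) = C1 + 20*exp(a/4)/7 - 40*sin(3*a/8)/3


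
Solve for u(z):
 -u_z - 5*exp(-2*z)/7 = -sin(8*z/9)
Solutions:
 u(z) = C1 - 9*cos(8*z/9)/8 + 5*exp(-2*z)/14


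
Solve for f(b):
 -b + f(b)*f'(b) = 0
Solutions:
 f(b) = -sqrt(C1 + b^2)
 f(b) = sqrt(C1 + b^2)


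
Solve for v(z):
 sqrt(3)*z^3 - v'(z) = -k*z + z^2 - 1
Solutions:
 v(z) = C1 + k*z^2/2 + sqrt(3)*z^4/4 - z^3/3 + z


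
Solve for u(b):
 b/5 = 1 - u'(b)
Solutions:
 u(b) = C1 - b^2/10 + b


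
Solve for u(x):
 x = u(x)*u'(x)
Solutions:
 u(x) = -sqrt(C1 + x^2)
 u(x) = sqrt(C1 + x^2)


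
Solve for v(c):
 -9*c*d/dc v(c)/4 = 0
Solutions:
 v(c) = C1


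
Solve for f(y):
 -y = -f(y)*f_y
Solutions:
 f(y) = -sqrt(C1 + y^2)
 f(y) = sqrt(C1 + y^2)


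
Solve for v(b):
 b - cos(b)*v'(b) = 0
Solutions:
 v(b) = C1 + Integral(b/cos(b), b)


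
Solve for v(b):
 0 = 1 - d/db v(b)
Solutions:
 v(b) = C1 + b


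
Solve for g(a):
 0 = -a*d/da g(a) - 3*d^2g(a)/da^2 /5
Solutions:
 g(a) = C1 + C2*erf(sqrt(30)*a/6)


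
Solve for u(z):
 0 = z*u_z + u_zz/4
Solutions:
 u(z) = C1 + C2*erf(sqrt(2)*z)


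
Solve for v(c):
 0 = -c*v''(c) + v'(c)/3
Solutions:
 v(c) = C1 + C2*c^(4/3)


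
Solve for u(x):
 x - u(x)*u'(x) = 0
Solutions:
 u(x) = -sqrt(C1 + x^2)
 u(x) = sqrt(C1 + x^2)


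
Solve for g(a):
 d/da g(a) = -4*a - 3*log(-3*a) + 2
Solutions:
 g(a) = C1 - 2*a^2 - 3*a*log(-a) + a*(5 - 3*log(3))


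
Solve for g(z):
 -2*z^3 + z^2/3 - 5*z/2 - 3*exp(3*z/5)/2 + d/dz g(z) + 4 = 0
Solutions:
 g(z) = C1 + z^4/2 - z^3/9 + 5*z^2/4 - 4*z + 5*exp(3*z/5)/2


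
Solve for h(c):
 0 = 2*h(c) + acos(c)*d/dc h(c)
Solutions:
 h(c) = C1*exp(-2*Integral(1/acos(c), c))


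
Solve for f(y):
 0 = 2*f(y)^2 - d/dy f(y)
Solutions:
 f(y) = -1/(C1 + 2*y)


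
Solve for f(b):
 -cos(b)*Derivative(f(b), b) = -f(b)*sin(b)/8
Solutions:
 f(b) = C1/cos(b)^(1/8)


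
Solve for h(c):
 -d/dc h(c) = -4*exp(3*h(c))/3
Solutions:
 h(c) = log(-1/(C1 + 4*c))/3
 h(c) = log((-1/(C1 + 4*c))^(1/3)*(-1 - sqrt(3)*I)/2)
 h(c) = log((-1/(C1 + 4*c))^(1/3)*(-1 + sqrt(3)*I)/2)


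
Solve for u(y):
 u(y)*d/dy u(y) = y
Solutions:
 u(y) = -sqrt(C1 + y^2)
 u(y) = sqrt(C1 + y^2)


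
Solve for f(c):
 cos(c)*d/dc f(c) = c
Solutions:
 f(c) = C1 + Integral(c/cos(c), c)


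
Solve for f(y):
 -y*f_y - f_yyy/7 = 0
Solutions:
 f(y) = C1 + Integral(C2*airyai(-7^(1/3)*y) + C3*airybi(-7^(1/3)*y), y)


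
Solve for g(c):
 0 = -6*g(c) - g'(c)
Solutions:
 g(c) = C1*exp(-6*c)


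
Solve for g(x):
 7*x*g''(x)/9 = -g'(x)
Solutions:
 g(x) = C1 + C2/x^(2/7)


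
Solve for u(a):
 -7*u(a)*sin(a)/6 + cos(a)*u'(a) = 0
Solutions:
 u(a) = C1/cos(a)^(7/6)


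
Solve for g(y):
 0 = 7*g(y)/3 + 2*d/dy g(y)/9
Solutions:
 g(y) = C1*exp(-21*y/2)


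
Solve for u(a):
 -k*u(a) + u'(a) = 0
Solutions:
 u(a) = C1*exp(a*k)


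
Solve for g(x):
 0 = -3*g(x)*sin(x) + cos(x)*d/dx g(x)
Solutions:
 g(x) = C1/cos(x)^3


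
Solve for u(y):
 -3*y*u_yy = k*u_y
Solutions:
 u(y) = C1 + y^(1 - re(k)/3)*(C2*sin(log(y)*Abs(im(k))/3) + C3*cos(log(y)*im(k)/3))


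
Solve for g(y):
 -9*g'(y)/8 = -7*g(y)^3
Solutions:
 g(y) = -3*sqrt(2)*sqrt(-1/(C1 + 56*y))/2
 g(y) = 3*sqrt(2)*sqrt(-1/(C1 + 56*y))/2


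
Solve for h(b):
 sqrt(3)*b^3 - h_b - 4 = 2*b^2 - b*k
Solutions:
 h(b) = C1 + sqrt(3)*b^4/4 - 2*b^3/3 + b^2*k/2 - 4*b


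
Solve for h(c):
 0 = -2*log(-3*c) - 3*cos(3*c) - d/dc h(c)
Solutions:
 h(c) = C1 - 2*c*log(-c) - 2*c*log(3) + 2*c - sin(3*c)


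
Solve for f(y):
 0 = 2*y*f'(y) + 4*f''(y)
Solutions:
 f(y) = C1 + C2*erf(y/2)


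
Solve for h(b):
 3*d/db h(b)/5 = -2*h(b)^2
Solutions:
 h(b) = 3/(C1 + 10*b)


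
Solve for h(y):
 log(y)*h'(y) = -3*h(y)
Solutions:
 h(y) = C1*exp(-3*li(y))


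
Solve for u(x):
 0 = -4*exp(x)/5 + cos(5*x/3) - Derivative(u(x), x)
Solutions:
 u(x) = C1 - 4*exp(x)/5 + 3*sin(5*x/3)/5


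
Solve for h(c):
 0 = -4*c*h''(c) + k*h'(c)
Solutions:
 h(c) = C1 + c^(re(k)/4 + 1)*(C2*sin(log(c)*Abs(im(k))/4) + C3*cos(log(c)*im(k)/4))


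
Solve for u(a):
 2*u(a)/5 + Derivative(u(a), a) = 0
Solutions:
 u(a) = C1*exp(-2*a/5)


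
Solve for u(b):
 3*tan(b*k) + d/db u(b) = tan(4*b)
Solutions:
 u(b) = C1 - 3*Piecewise((-log(cos(b*k))/k, Ne(k, 0)), (0, True)) - log(cos(4*b))/4


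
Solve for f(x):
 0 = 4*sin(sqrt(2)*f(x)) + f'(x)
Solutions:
 f(x) = sqrt(2)*(pi - acos((-exp(2*sqrt(2)*C1) - exp(8*sqrt(2)*x))/(exp(2*sqrt(2)*C1) - exp(8*sqrt(2)*x)))/2)
 f(x) = sqrt(2)*acos((-exp(2*sqrt(2)*C1) - exp(8*sqrt(2)*x))/(exp(2*sqrt(2)*C1) - exp(8*sqrt(2)*x)))/2


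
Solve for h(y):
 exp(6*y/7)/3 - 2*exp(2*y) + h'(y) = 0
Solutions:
 h(y) = C1 - 7*exp(6*y/7)/18 + exp(2*y)


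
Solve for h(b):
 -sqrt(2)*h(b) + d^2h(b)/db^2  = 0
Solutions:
 h(b) = C1*exp(-2^(1/4)*b) + C2*exp(2^(1/4)*b)


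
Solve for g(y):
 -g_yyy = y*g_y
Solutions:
 g(y) = C1 + Integral(C2*airyai(-y) + C3*airybi(-y), y)


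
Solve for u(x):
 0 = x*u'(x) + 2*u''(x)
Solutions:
 u(x) = C1 + C2*erf(x/2)


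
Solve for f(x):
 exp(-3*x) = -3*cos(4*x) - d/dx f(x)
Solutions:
 f(x) = C1 - 3*sin(4*x)/4 + exp(-3*x)/3


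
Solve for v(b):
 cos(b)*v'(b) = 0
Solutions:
 v(b) = C1


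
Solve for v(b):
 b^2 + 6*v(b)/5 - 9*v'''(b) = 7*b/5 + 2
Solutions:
 v(b) = C3*exp(15^(2/3)*2^(1/3)*b/15) - 5*b^2/6 + 7*b/6 + (C1*sin(2^(1/3)*3^(1/6)*5^(2/3)*b/10) + C2*cos(2^(1/3)*3^(1/6)*5^(2/3)*b/10))*exp(-15^(2/3)*2^(1/3)*b/30) + 5/3


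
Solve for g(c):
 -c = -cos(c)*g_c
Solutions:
 g(c) = C1 + Integral(c/cos(c), c)


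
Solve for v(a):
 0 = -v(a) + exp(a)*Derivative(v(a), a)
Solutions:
 v(a) = C1*exp(-exp(-a))


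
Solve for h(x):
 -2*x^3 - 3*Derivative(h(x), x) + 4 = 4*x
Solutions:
 h(x) = C1 - x^4/6 - 2*x^2/3 + 4*x/3


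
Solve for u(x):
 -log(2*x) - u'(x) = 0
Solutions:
 u(x) = C1 - x*log(x) - x*log(2) + x


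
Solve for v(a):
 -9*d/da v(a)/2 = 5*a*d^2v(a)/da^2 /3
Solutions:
 v(a) = C1 + C2/a^(17/10)


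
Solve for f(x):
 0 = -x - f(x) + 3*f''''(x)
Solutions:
 f(x) = C1*exp(-3^(3/4)*x/3) + C2*exp(3^(3/4)*x/3) + C3*sin(3^(3/4)*x/3) + C4*cos(3^(3/4)*x/3) - x


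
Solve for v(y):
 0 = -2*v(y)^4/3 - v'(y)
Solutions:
 v(y) = (-1 - sqrt(3)*I)*(1/(C1 + 2*y))^(1/3)/2
 v(y) = (-1 + sqrt(3)*I)*(1/(C1 + 2*y))^(1/3)/2
 v(y) = (1/(C1 + 2*y))^(1/3)


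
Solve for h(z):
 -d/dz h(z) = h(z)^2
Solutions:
 h(z) = 1/(C1 + z)


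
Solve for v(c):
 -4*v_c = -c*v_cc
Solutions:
 v(c) = C1 + C2*c^5


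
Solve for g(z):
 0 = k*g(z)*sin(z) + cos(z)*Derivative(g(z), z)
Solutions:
 g(z) = C1*exp(k*log(cos(z)))


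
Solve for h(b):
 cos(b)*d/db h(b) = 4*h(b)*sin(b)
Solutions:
 h(b) = C1/cos(b)^4


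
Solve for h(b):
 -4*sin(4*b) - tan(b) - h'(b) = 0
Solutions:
 h(b) = C1 + log(cos(b)) + cos(4*b)


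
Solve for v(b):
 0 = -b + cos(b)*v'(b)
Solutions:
 v(b) = C1 + Integral(b/cos(b), b)


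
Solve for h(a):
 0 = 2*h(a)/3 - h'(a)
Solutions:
 h(a) = C1*exp(2*a/3)


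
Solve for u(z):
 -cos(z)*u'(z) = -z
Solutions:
 u(z) = C1 + Integral(z/cos(z), z)


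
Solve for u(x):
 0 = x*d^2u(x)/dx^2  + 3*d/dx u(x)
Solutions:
 u(x) = C1 + C2/x^2


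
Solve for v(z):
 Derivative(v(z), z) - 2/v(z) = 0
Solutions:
 v(z) = -sqrt(C1 + 4*z)
 v(z) = sqrt(C1 + 4*z)


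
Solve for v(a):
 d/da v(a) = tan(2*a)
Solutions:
 v(a) = C1 - log(cos(2*a))/2


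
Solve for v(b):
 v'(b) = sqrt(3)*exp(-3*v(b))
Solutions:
 v(b) = log(C1 + 3*sqrt(3)*b)/3
 v(b) = log((-3^(1/3) - 3^(5/6)*I)*(C1 + sqrt(3)*b)^(1/3)/2)
 v(b) = log((-3^(1/3) + 3^(5/6)*I)*(C1 + sqrt(3)*b)^(1/3)/2)


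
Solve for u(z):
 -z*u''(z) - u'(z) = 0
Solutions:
 u(z) = C1 + C2*log(z)


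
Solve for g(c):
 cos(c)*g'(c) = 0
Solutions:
 g(c) = C1


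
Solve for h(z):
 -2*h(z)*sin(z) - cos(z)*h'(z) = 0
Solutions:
 h(z) = C1*cos(z)^2


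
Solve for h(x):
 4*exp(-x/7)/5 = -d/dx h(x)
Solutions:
 h(x) = C1 + 28*exp(-x/7)/5


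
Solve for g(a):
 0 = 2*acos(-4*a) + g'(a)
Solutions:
 g(a) = C1 - 2*a*acos(-4*a) - sqrt(1 - 16*a^2)/2


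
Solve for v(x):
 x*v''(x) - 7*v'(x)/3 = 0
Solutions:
 v(x) = C1 + C2*x^(10/3)


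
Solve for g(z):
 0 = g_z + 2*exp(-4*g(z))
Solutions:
 g(z) = log(-I*(C1 - 8*z)^(1/4))
 g(z) = log(I*(C1 - 8*z)^(1/4))
 g(z) = log(-(C1 - 8*z)^(1/4))
 g(z) = log(C1 - 8*z)/4


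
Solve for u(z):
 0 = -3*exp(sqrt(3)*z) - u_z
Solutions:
 u(z) = C1 - sqrt(3)*exp(sqrt(3)*z)


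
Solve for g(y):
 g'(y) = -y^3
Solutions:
 g(y) = C1 - y^4/4


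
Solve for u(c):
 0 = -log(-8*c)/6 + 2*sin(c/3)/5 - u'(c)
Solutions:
 u(c) = C1 - c*log(-c)/6 - c*log(2)/2 + c/6 - 6*cos(c/3)/5


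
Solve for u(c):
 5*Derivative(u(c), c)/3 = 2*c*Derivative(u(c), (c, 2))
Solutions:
 u(c) = C1 + C2*c^(11/6)


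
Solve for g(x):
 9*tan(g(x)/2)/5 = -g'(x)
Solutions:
 g(x) = -2*asin(C1*exp(-9*x/10)) + 2*pi
 g(x) = 2*asin(C1*exp(-9*x/10))


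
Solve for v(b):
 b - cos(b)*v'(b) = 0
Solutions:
 v(b) = C1 + Integral(b/cos(b), b)


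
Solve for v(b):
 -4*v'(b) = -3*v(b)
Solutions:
 v(b) = C1*exp(3*b/4)


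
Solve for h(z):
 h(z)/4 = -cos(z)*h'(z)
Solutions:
 h(z) = C1*(sin(z) - 1)^(1/8)/(sin(z) + 1)^(1/8)


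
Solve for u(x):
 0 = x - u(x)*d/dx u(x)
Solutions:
 u(x) = -sqrt(C1 + x^2)
 u(x) = sqrt(C1 + x^2)


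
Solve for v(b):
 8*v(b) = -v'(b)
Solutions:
 v(b) = C1*exp(-8*b)


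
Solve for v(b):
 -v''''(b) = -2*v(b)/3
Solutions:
 v(b) = C1*exp(-2^(1/4)*3^(3/4)*b/3) + C2*exp(2^(1/4)*3^(3/4)*b/3) + C3*sin(2^(1/4)*3^(3/4)*b/3) + C4*cos(2^(1/4)*3^(3/4)*b/3)


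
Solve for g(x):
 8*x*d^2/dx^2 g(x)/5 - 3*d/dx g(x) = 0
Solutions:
 g(x) = C1 + C2*x^(23/8)


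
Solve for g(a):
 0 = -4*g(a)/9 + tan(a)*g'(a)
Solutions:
 g(a) = C1*sin(a)^(4/9)


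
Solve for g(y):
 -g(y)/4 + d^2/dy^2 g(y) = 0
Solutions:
 g(y) = C1*exp(-y/2) + C2*exp(y/2)


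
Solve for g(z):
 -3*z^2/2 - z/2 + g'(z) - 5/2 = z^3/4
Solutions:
 g(z) = C1 + z^4/16 + z^3/2 + z^2/4 + 5*z/2


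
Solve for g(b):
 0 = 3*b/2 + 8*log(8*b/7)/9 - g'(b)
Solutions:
 g(b) = C1 + 3*b^2/4 + 8*b*log(b)/9 - 8*b*log(7)/9 - 8*b/9 + 8*b*log(2)/3


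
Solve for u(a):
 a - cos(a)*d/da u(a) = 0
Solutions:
 u(a) = C1 + Integral(a/cos(a), a)


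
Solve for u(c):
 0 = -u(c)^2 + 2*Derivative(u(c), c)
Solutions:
 u(c) = -2/(C1 + c)


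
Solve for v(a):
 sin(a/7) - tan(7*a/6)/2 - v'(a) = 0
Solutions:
 v(a) = C1 + 3*log(cos(7*a/6))/7 - 7*cos(a/7)


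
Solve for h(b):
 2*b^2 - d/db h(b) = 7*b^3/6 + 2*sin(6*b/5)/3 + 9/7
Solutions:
 h(b) = C1 - 7*b^4/24 + 2*b^3/3 - 9*b/7 + 5*cos(6*b/5)/9


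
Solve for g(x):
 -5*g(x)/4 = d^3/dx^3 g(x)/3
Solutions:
 g(x) = C3*exp(-30^(1/3)*x/2) + (C1*sin(10^(1/3)*3^(5/6)*x/4) + C2*cos(10^(1/3)*3^(5/6)*x/4))*exp(30^(1/3)*x/4)


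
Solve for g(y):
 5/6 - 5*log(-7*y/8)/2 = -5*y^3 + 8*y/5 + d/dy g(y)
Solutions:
 g(y) = C1 + 5*y^4/4 - 4*y^2/5 - 5*y*log(-y)/2 + y*(-3*log(7) + log(14)/2 + 10/3 + 7*log(2))


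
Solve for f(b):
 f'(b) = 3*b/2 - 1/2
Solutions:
 f(b) = C1 + 3*b^2/4 - b/2


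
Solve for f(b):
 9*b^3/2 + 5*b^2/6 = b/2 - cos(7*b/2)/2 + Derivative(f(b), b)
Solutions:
 f(b) = C1 + 9*b^4/8 + 5*b^3/18 - b^2/4 + sin(7*b/2)/7


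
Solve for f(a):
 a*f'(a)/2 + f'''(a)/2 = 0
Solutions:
 f(a) = C1 + Integral(C2*airyai(-a) + C3*airybi(-a), a)


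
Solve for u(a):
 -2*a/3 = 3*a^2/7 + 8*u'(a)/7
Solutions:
 u(a) = C1 - a^3/8 - 7*a^2/24


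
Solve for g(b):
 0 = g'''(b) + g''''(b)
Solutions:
 g(b) = C1 + C2*b + C3*b^2 + C4*exp(-b)


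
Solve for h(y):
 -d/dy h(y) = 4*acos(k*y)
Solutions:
 h(y) = C1 - 4*Piecewise((y*acos(k*y) - sqrt(-k^2*y^2 + 1)/k, Ne(k, 0)), (pi*y/2, True))


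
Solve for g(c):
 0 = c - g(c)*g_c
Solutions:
 g(c) = -sqrt(C1 + c^2)
 g(c) = sqrt(C1 + c^2)


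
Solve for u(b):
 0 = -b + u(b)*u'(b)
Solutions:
 u(b) = -sqrt(C1 + b^2)
 u(b) = sqrt(C1 + b^2)


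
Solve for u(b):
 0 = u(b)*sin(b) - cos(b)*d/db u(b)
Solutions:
 u(b) = C1/cos(b)


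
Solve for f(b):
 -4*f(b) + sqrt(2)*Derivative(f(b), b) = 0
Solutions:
 f(b) = C1*exp(2*sqrt(2)*b)


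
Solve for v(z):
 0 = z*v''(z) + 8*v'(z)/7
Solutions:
 v(z) = C1 + C2/z^(1/7)


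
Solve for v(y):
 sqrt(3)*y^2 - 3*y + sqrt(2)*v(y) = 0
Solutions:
 v(y) = y*(-sqrt(6)*y + 3*sqrt(2))/2


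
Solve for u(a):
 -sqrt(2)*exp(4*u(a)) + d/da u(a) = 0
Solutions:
 u(a) = log(-(-1/(C1 + 4*sqrt(2)*a))^(1/4))
 u(a) = log(-1/(C1 + 4*sqrt(2)*a))/4
 u(a) = log(-I*(-1/(C1 + 4*sqrt(2)*a))^(1/4))
 u(a) = log(I*(-1/(C1 + 4*sqrt(2)*a))^(1/4))


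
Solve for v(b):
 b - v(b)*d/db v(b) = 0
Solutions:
 v(b) = -sqrt(C1 + b^2)
 v(b) = sqrt(C1 + b^2)


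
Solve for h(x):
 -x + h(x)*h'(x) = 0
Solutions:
 h(x) = -sqrt(C1 + x^2)
 h(x) = sqrt(C1 + x^2)


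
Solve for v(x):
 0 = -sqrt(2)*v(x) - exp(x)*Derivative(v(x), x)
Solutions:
 v(x) = C1*exp(sqrt(2)*exp(-x))


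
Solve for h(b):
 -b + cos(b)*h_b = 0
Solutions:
 h(b) = C1 + Integral(b/cos(b), b)


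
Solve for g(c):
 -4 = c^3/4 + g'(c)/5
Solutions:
 g(c) = C1 - 5*c^4/16 - 20*c


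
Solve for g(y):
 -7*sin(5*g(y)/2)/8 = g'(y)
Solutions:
 7*y/8 + log(cos(5*g(y)/2) - 1)/5 - log(cos(5*g(y)/2) + 1)/5 = C1


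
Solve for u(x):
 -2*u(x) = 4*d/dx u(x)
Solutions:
 u(x) = C1*exp(-x/2)


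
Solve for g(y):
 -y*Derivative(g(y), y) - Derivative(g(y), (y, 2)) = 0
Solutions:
 g(y) = C1 + C2*erf(sqrt(2)*y/2)


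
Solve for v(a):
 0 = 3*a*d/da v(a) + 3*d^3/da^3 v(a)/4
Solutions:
 v(a) = C1 + Integral(C2*airyai(-2^(2/3)*a) + C3*airybi(-2^(2/3)*a), a)


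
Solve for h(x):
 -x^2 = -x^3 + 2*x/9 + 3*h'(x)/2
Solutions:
 h(x) = C1 + x^4/6 - 2*x^3/9 - 2*x^2/27


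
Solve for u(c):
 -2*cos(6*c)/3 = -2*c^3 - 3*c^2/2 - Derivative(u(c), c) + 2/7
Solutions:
 u(c) = C1 - c^4/2 - c^3/2 + 2*c/7 + sin(6*c)/9


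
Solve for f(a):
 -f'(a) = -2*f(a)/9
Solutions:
 f(a) = C1*exp(2*a/9)


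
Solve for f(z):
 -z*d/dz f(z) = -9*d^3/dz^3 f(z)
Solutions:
 f(z) = C1 + Integral(C2*airyai(3^(1/3)*z/3) + C3*airybi(3^(1/3)*z/3), z)
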